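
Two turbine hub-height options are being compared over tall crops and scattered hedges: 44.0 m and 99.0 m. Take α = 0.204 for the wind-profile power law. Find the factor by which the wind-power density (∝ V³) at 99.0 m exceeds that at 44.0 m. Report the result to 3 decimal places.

Speed ratio: V_B/V_A = (z_B/z_A)^α = (99.0/44.0)^0.204 = (2.2500)^0.204 = 1.17990
Power-density ratio: P_B/P_A = (V_B/V_A)³ = (1.17990)³ = 1.64261

1.643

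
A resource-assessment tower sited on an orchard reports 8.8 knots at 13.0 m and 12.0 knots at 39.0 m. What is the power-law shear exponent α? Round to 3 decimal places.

Power law: V₂/V₁ = (z₂/z₁)^α ⇒ α = ln(V₂/V₁) / ln(z₂/z₁)
α = ln(12.0/8.8) / ln(39.0/13.0) = ln(1.3636) / ln(3.0000)
  = 0.31015 / 1.09861 = 0.28232

α ≈ 0.282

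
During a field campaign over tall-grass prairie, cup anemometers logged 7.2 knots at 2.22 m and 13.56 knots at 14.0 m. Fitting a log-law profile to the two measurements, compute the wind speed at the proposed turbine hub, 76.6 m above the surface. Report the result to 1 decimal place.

19.4 knots

Log law: V ∝ ln(z/z₀). From the pair, with r = V₁/V₂ = 0.53097,
ln z₀ = (ln z₁ − r·ln z₂)/(1 − r) = (0.7975 − 0.53097×2.6391)/0.46903 = -1.2873 → z₀ = 0.2760 m
V₃ = V₁ · ln(z₃/z₀)/ln(z₁/z₀) = 7.2 × 5.6259/2.0848 = 19.4296 knots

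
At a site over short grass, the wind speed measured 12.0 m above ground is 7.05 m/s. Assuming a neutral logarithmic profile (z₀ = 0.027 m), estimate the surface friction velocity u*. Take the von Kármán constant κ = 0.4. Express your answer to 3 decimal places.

u* ≈ 0.463 m/s

Log law: V(z) = (u*/κ) · ln(z/z₀) ⇒ u* = κ · V / ln(z/z₀)
u* = 0.4 × 7.05 / ln(12.0/0.027) = 0.4 × 7.05 / 6.0968
   = 2.8200 / 6.0968 = 0.4625 m/s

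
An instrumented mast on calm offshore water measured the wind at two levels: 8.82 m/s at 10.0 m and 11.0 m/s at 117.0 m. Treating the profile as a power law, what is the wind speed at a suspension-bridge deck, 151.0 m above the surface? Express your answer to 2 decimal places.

11.25 m/s

First find α: α = ln(V₂/V₁)/ln(z₂/z₁) = ln(11.0/8.82)/ln(117.0/10.0) = 0.22087/2.45959 = 0.0898
Extrapolate from 117.0 m to 151.0 m: V₃ = 11.0 × (151.0/117.0)^0.0898 = 11.0 × 1.0232 = 11.2549 m/s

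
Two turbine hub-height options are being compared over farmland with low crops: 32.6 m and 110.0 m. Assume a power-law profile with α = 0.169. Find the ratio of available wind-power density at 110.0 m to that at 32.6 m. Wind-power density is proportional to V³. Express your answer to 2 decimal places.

Speed ratio: V_B/V_A = (z_B/z_A)^α = (110.0/32.6)^0.169 = (3.3742)^0.169 = 1.22818
Power-density ratio: P_B/P_A = (V_B/V_A)³ = (1.22818)³ = 1.85261

1.85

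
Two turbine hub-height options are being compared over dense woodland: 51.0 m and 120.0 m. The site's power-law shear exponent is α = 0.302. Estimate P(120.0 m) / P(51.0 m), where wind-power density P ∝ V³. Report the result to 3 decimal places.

2.171

Speed ratio: V_B/V_A = (z_B/z_A)^α = (120.0/51.0)^0.302 = (2.3529)^0.302 = 1.29487
Power-density ratio: P_B/P_A = (V_B/V_A)³ = (1.29487)³ = 2.17110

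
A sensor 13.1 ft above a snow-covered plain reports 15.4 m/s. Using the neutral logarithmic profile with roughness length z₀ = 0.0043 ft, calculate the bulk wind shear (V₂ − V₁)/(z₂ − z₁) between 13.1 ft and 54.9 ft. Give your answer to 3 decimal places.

0.066 m/s/ft

Log law: V₂ = V₁ · ln(z₂/z₀)/ln(z₁/z₀) = 15.4 × 9.4547/8.0218 = 18.1509 m/s
ΔV/Δz = (18.1509 − 15.4)/(54.9 − 13.1) = 2.7509/41.8000 = 0.06581 m/s/ft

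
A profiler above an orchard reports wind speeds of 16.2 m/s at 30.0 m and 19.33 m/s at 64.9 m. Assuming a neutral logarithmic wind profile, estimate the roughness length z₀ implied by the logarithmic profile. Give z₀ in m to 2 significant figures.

z₀ ≈ 0.55 m

Log law: V(z) ∝ ln(z/z₀). With r = V₁/V₂ = 16.2/19.33 = 0.83808,
r · ln(z₂/z₀) = ln(z₁/z₀) ⇒ ln z₀ = (ln z₁ − r·ln z₂)/(1 − r)
ln z₀ = (3.40120 − 0.83808×4.17285) / 0.16192 = -0.5926
z₀ = exp(-0.5926) = 0.5529 m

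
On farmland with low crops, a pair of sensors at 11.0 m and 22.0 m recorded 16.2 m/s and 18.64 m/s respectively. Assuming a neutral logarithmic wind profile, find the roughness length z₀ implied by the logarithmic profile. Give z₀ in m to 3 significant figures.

z₀ ≈ 0.110 m

Log law: V(z) ∝ ln(z/z₀). With r = V₁/V₂ = 16.2/18.64 = 0.86910,
r · ln(z₂/z₀) = ln(z₁/z₀) ⇒ ln z₀ = (ln z₁ − r·ln z₂)/(1 − r)
ln z₀ = (2.39790 − 0.86910×3.09104) / 0.13090 = -2.2041
z₀ = exp(-2.2041) = 0.1103 m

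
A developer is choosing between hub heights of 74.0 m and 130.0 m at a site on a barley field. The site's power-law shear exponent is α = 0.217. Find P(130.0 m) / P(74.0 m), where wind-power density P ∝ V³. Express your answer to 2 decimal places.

Speed ratio: V_B/V_A = (z_B/z_A)^α = (130.0/74.0)^0.217 = (1.7568)^0.217 = 1.13006
Power-density ratio: P_B/P_A = (V_B/V_A)³ = (1.13006)³ = 1.44314

1.44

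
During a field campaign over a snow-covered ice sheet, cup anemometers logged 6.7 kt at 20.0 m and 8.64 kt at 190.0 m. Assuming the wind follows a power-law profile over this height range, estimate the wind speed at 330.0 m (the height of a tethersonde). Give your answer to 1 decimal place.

First find α: α = ln(V₂/V₁)/ln(z₂/z₁) = ln(8.64/6.7)/ln(190.0/20.0) = 0.25430/2.25129 = 0.1130
Extrapolate from 190.0 m to 330.0 m: V₃ = 8.64 × (330.0/190.0)^0.1130 = 8.64 × 1.0643 = 9.1959 kt

9.2 kt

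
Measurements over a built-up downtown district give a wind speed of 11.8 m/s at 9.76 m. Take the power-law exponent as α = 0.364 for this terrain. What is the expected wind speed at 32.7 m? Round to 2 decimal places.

Power-law profile: V₂ = V₁ · (z₂/z₁)^α
V₂ = 11.8 × (32.7/9.76)^0.364 = 11.8 × (3.3504)^0.364
    = 11.8 × 1.5529 = 18.3239 m/s

18.32 m/s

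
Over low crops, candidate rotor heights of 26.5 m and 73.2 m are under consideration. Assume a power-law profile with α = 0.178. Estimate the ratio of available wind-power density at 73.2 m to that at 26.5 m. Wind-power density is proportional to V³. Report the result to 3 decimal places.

Speed ratio: V_B/V_A = (z_B/z_A)^α = (73.2/26.5)^0.178 = (2.7623)^0.178 = 1.19824
Power-density ratio: P_B/P_A = (V_B/V_A)³ = (1.19824)³ = 1.72042

1.720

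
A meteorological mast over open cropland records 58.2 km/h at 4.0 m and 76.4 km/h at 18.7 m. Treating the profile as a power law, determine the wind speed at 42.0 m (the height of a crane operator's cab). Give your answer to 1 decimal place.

First find α: α = ln(V₂/V₁)/ln(z₂/z₁) = ln(76.4/58.2)/ln(18.7/4.0) = 0.27210/1.54223 = 0.1764
Extrapolate from 18.7 m to 42.0 m: V₃ = 76.4 × (42.0/18.7)^0.1764 = 76.4 × 1.1535 = 88.1237 km/h

88.1 km/h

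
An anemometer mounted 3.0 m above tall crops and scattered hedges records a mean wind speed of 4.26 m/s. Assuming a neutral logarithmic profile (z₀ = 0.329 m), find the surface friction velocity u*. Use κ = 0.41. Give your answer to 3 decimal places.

Log law: V(z) = (u*/κ) · ln(z/z₀) ⇒ u* = κ · V / ln(z/z₀)
u* = 0.41 × 4.26 / ln(3.0/0.329) = 0.41 × 4.26 / 2.2103
   = 1.7466 / 2.2103 = 0.7902 m/s

u* ≈ 0.790 m/s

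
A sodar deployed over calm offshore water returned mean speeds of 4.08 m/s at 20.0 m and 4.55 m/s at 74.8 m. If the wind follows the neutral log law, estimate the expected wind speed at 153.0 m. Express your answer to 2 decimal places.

4.80 m/s

Log law: V ∝ ln(z/z₀). From the pair, with r = V₁/V₂ = 0.89670,
ln z₀ = (ln z₁ − r·ln z₂)/(1 − r) = (2.9957 − 0.89670×4.3148)/0.10330 = -8.4551 → z₀ = 0.0002128 m
V₃ = V₁ · ln(z₃/z₀)/ln(z₁/z₀) = 4.08 × 13.4855/11.4508 = 4.8050 m/s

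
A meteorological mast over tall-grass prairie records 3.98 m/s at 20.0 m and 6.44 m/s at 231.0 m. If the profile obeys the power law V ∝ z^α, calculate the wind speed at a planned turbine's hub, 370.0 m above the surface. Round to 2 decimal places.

First find α: α = ln(V₂/V₁)/ln(z₂/z₁) = ln(6.44/3.98)/ln(231.0/20.0) = 0.48125/2.44669 = 0.1967
Extrapolate from 231.0 m to 370.0 m: V₃ = 6.44 × (370.0/231.0)^0.1967 = 6.44 × 1.0971 = 7.0652 m/s

7.07 m/s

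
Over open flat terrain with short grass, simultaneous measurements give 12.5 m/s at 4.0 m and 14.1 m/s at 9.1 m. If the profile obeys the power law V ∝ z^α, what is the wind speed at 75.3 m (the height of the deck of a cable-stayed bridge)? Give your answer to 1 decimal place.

First find α: α = ln(V₂/V₁)/ln(z₂/z₁) = ln(14.1/12.5)/ln(9.1/4.0) = 0.12045/0.82198 = 0.1465
Extrapolate from 9.1 m to 75.3 m: V₃ = 14.1 × (75.3/9.1)^0.1465 = 14.1 × 1.3630 = 19.2176 m/s

19.2 m/s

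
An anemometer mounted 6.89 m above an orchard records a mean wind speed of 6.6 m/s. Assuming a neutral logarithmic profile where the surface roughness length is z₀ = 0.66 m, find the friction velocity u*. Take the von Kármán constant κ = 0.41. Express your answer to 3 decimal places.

Log law: V(z) = (u*/κ) · ln(z/z₀) ⇒ u* = κ · V / ln(z/z₀)
u* = 0.41 × 6.6 / ln(6.89/0.66) = 0.41 × 6.6 / 2.3456
   = 2.7060 / 2.3456 = 1.1537 m/s

u* ≈ 1.154 m/s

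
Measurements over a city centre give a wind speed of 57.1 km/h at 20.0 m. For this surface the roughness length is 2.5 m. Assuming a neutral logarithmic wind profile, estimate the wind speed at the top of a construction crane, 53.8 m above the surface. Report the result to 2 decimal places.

84.27 km/h

Log law: V(z) ∝ ln(z/z₀), so V₂/V₁ = ln(z₂/z₀) / ln(z₁/z₀).
ln(53.8/2.5) = 3.0690, ln(20.0/2.5) = 2.0794
V₂ = 57.1 × 3.0690/2.0794 = 57.1 × 1.4759 = 84.2721 km/h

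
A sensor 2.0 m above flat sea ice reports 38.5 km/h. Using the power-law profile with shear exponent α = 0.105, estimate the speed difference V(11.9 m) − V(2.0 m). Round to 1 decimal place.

Power law: V₂ = V₁ · (z₂/z₁)^α = 38.5 × (5.9500)^0.105 = 46.4285 km/h
ΔV = 46.4285 − 38.5 = 7.9285 km/h

7.9 km/h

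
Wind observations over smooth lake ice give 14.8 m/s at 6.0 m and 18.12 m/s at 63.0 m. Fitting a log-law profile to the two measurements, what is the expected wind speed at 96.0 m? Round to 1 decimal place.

Log law: V ∝ ln(z/z₀). From the pair, with r = V₁/V₂ = 0.81678,
ln z₀ = (ln z₁ − r·ln z₂)/(1 − r) = (1.7918 − 0.81678×4.1431)/0.18322 = -8.6903 → z₀ = 0.0001682 m
V₃ = V₁ · ln(z₃/z₀)/ln(z₁/z₀) = 14.8 × 13.2546/10.4820 = 18.7147 m/s

18.7 m/s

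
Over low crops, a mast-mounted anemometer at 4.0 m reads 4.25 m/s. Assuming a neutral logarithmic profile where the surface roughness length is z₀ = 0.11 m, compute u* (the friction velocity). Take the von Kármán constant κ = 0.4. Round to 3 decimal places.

u* ≈ 0.473 m/s

Log law: V(z) = (u*/κ) · ln(z/z₀) ⇒ u* = κ · V / ln(z/z₀)
u* = 0.4 × 4.25 / ln(4.0/0.11) = 0.4 × 4.25 / 3.5936
   = 1.7000 / 3.5936 = 0.4731 m/s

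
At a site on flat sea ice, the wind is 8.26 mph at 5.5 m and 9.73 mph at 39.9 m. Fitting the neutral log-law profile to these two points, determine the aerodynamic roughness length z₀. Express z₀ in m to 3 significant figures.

z₀ ≈ 0.0000803 m

Log law: V(z) ∝ ln(z/z₀). With r = V₁/V₂ = 8.26/9.73 = 0.84892,
r · ln(z₂/z₀) = ln(z₁/z₀) ⇒ ln z₀ = (ln z₁ − r·ln z₂)/(1 − r)
ln z₀ = (1.70475 − 0.84892×3.68638) / 0.15108 = -9.4301
z₀ = exp(-9.4301) = 0.00008027 m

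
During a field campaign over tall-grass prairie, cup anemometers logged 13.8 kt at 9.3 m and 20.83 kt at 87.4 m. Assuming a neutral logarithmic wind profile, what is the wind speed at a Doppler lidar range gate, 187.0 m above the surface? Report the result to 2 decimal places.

Log law: V ∝ ln(z/z₀). From the pair, with r = V₁/V₂ = 0.66251,
ln z₀ = (ln z₁ − r·ln z₂)/(1 − r) = (2.2300 − 0.66251×4.4705)/0.33749 = -2.1681 → z₀ = 0.1144 m
V₃ = V₁ · ln(z₃/z₀)/ln(z₁/z₀) = 13.8 × 7.3992/4.3981 = 23.2166 kt

23.22 kt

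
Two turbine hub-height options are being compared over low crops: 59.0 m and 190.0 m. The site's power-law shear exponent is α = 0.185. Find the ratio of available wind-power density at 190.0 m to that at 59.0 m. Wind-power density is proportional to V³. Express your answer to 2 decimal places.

Speed ratio: V_B/V_A = (z_B/z_A)^α = (190.0/59.0)^0.185 = (3.2203)^0.185 = 1.24154
Power-density ratio: P_B/P_A = (V_B/V_A)³ = (1.24154)³ = 1.91375

1.91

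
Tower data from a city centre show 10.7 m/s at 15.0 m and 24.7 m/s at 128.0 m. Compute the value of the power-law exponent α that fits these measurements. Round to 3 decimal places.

Power law: V₂/V₁ = (z₂/z₁)^α ⇒ α = ln(V₂/V₁) / ln(z₂/z₁)
α = ln(24.7/10.7) / ln(128.0/15.0) = ln(2.3084) / ln(8.5333)
  = 0.83656 / 2.14398 = 0.39019

α ≈ 0.390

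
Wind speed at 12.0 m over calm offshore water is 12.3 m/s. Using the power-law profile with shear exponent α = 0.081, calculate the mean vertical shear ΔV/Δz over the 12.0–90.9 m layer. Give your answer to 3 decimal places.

0.028 m/s/m

Power law: V₂ = V₁ · (z₂/z₁)^α = 12.3 × (7.5750)^0.081 = 14.4922 m/s
ΔV/Δz = (14.4922 − 12.3)/(90.9 − 12.0) = 2.1922/78.9000 = 0.02778 m/s/m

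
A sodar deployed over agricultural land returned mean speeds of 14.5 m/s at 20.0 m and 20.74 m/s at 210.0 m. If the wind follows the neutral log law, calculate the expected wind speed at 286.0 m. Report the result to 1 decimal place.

Log law: V ∝ ln(z/z₀). From the pair, with r = V₁/V₂ = 0.69913,
ln z₀ = (ln z₁ − r·ln z₂)/(1 − r) = (2.9957 − 0.69913×5.3471)/0.30087 = -2.4682 → z₀ = 0.08474 m
V₃ = V₁ · ln(z₃/z₀)/ln(z₁/z₀) = 14.5 × 8.1242/5.4639 = 21.5597 m/s

21.6 m/s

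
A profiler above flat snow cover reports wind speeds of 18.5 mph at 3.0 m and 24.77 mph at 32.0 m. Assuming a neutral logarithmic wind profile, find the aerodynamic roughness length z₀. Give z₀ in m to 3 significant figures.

Log law: V(z) ∝ ln(z/z₀). With r = V₁/V₂ = 18.5/24.77 = 0.74687,
r · ln(z₂/z₀) = ln(z₁/z₀) ⇒ ln z₀ = (ln z₁ − r·ln z₂)/(1 − r)
ln z₀ = (1.09861 − 0.74687×3.46574) / 0.25313 = -5.8857
z₀ = exp(-5.8857) = 0.002779 m

z₀ ≈ 0.00278 m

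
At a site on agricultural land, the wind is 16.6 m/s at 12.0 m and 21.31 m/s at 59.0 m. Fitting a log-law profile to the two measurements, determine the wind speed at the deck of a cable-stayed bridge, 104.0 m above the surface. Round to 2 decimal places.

Log law: V ∝ ln(z/z₀). From the pair, with r = V₁/V₂ = 0.77898,
ln z₀ = (ln z₁ − r·ln z₂)/(1 − r) = (2.4849 − 0.77898×4.0775)/0.22102 = -3.1282 → z₀ = 0.04380 m
V₃ = V₁ · ln(z₃/z₀)/ln(z₁/z₀) = 16.6 × 7.7726/5.6131 = 22.9864 m/s

22.99 m/s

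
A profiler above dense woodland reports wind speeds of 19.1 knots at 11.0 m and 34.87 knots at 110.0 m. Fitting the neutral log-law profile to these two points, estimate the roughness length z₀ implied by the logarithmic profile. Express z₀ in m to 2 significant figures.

z₀ ≈ 0.68 m

Log law: V(z) ∝ ln(z/z₀). With r = V₁/V₂ = 19.1/34.87 = 0.54775,
r · ln(z₂/z₀) = ln(z₁/z₀) ⇒ ln z₀ = (ln z₁ − r·ln z₂)/(1 − r)
ln z₀ = (2.39790 − 0.54775×4.70048) / 0.45225 = -0.3909
z₀ = exp(-0.3909) = 0.6764 m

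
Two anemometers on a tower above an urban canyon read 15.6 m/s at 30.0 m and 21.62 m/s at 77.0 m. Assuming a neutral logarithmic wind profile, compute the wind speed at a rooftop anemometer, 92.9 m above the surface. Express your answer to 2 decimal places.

Log law: V ∝ ln(z/z₀). From the pair, with r = V₁/V₂ = 0.72155,
ln z₀ = (ln z₁ − r·ln z₂)/(1 − r) = (3.4012 − 0.72155×4.3438)/0.27845 = 0.9586 → z₀ = 2.608 m
V₃ = V₁ · ln(z₃/z₀)/ln(z₁/z₀) = 15.6 × 3.5730/2.4426 = 22.8189 m/s

22.82 m/s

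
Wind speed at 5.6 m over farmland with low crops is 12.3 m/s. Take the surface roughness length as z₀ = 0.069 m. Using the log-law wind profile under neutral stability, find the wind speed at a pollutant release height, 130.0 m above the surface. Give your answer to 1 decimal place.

Log law: V(z) ∝ ln(z/z₀), so V₂/V₁ = ln(z₂/z₀) / ln(z₁/z₀).
ln(130.0/0.069) = 7.5412, ln(5.6/0.069) = 4.3964
V₂ = 12.3 × 7.5412/4.3964 = 12.3 × 1.7153 = 21.0982 m/s

21.1 m/s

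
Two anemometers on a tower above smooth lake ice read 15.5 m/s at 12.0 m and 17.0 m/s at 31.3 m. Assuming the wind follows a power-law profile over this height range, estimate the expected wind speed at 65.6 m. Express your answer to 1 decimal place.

First find α: α = ln(V₂/V₁)/ln(z₂/z₁) = ln(17.0/15.5)/ln(31.3/12.0) = 0.09237/0.95871 = 0.0964
Extrapolate from 31.3 m to 65.6 m: V₃ = 17.0 × (65.6/31.3)^0.0964 = 17.0 × 1.0739 = 18.2563 m/s

18.3 m/s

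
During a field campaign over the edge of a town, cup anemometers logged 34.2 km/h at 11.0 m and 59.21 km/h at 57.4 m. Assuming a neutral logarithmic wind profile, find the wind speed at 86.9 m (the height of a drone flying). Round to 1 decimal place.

65.5 km/h

Log law: V ∝ ln(z/z₀). From the pair, with r = V₁/V₂ = 0.57761,
ln z₀ = (ln z₁ − r·ln z₂)/(1 − r) = (2.3979 − 0.57761×4.0500)/0.42239 = 0.1387 → z₀ = 1.149 m
V₃ = V₁ · ln(z₃/z₀)/ln(z₁/z₀) = 34.2 × 4.3261/2.2592 = 65.4879 km/h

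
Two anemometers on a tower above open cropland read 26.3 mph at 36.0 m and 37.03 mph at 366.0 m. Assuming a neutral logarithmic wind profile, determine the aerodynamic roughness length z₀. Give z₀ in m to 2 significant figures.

z₀ ≈ 0.12 m

Log law: V(z) ∝ ln(z/z₀). With r = V₁/V₂ = 26.3/37.03 = 0.71023,
r · ln(z₂/z₀) = ln(z₁/z₀) ⇒ ln z₀ = (ln z₁ − r·ln z₂)/(1 − r)
ln z₀ = (3.58352 − 0.71023×5.90263) / 0.28977 = -2.1008
z₀ = exp(-2.1008) = 0.1224 m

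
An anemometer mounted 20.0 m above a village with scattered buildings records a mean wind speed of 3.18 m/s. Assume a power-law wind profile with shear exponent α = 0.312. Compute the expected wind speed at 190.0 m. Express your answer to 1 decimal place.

6.4 m/s

Power-law profile: V₂ = V₁ · (z₂/z₁)^α
V₂ = 3.18 × (190.0/20.0)^0.312 = 3.18 × (9.5000)^0.312
    = 3.18 × 2.0186 = 6.4191 m/s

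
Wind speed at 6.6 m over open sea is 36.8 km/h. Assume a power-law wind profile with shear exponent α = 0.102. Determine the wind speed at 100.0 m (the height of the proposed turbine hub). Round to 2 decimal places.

48.56 km/h

Power-law profile: V₂ = V₁ · (z₂/z₁)^α
V₂ = 36.8 × (100.0/6.6)^0.102 = 36.8 × (15.1515)^0.102
    = 36.8 × 1.3195 = 48.5573 km/h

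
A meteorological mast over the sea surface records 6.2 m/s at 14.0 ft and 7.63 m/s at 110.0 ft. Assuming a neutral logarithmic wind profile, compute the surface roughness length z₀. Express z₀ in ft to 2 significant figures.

z₀ ≈ 0.0018 ft

Log law: V(z) ∝ ln(z/z₀). With r = V₁/V₂ = 6.2/7.63 = 0.81258,
r · ln(z₂/z₀) = ln(z₁/z₀) ⇒ ln z₀ = (ln z₁ − r·ln z₂)/(1 − r)
ln z₀ = (2.63906 − 0.81258×4.70048) / 0.18742 = -6.2986
z₀ = exp(-6.2986) = 0.001839 ft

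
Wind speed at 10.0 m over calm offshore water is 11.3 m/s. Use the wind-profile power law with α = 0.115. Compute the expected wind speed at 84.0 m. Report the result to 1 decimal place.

14.4 m/s

Power-law profile: V₂ = V₁ · (z₂/z₁)^α
V₂ = 11.3 × (84.0/10.0)^0.115 = 11.3 × (8.4000)^0.115
    = 11.3 × 1.2773 = 14.4335 m/s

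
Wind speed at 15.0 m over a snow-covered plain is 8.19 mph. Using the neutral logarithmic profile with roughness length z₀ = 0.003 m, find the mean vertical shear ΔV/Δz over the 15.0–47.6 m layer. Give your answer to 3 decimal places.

0.034 mph/m

Log law: V₂ = V₁ · ln(z₂/z₀)/ln(z₁/z₀) = 8.19 × 9.6720/8.5172 = 9.3004 mph
ΔV/Δz = (9.3004 − 8.19)/(47.6 − 15.0) = 1.1104/32.6000 = 0.03406 mph/m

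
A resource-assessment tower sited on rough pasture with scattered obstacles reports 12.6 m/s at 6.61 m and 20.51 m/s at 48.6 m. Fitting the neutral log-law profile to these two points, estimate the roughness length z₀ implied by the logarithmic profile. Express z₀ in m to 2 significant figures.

z₀ ≈ 0.28 m

Log law: V(z) ∝ ln(z/z₀). With r = V₁/V₂ = 12.6/20.51 = 0.61433,
r · ln(z₂/z₀) = ln(z₁/z₀) ⇒ ln z₀ = (ln z₁ − r·ln z₂)/(1 − r)
ln z₀ = (1.88858 − 0.61433×3.88362) / 0.38567 = -1.2894
z₀ = exp(-1.2894) = 0.2754 m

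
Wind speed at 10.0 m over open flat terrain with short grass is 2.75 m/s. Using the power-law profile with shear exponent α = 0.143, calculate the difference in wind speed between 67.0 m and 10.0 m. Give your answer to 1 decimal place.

0.9 m/s

Power law: V₂ = V₁ · (z₂/z₁)^α = 2.75 × (6.7000)^0.143 = 3.6096 m/s
ΔV = 3.6096 − 2.75 = 0.8596 m/s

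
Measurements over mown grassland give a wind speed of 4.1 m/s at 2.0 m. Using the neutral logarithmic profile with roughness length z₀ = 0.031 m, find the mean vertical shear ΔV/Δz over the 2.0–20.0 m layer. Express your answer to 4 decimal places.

0.1259 m/s/m

Log law: V₂ = V₁ · ln(z₂/z₀)/ln(z₁/z₀) = 4.1 × 6.4695/4.1669 = 6.3656 m/s
ΔV/Δz = (6.3656 − 4.1)/(20.0 − 2.0) = 2.2656/18.0000 = 0.12587 m/s/m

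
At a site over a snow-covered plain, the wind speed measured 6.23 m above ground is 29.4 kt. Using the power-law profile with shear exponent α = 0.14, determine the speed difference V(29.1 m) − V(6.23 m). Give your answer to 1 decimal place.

Power law: V₂ = V₁ · (z₂/z₁)^α = 29.4 × (4.6709)^0.14 = 36.4808 kt
ΔV = 36.4808 − 29.4 = 7.0808 kt

7.1 kt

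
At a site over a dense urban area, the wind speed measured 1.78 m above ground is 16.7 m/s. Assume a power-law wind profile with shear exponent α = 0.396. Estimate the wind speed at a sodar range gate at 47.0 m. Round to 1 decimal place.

Power-law profile: V₂ = V₁ · (z₂/z₁)^α
V₂ = 16.7 × (47.0/1.78)^0.396 = 16.7 × (26.4045)^0.396
    = 16.7 × 3.6558 = 61.0521 m/s

61.1 m/s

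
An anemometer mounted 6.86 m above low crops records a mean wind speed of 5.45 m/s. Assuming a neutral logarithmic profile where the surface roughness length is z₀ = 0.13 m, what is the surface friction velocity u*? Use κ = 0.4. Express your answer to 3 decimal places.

Log law: V(z) = (u*/κ) · ln(z/z₀) ⇒ u* = κ · V / ln(z/z₀)
u* = 0.4 × 5.45 / ln(6.86/0.13) = 0.4 × 5.45 / 3.9659
   = 2.1800 / 3.9659 = 0.5497 m/s

u* ≈ 0.550 m/s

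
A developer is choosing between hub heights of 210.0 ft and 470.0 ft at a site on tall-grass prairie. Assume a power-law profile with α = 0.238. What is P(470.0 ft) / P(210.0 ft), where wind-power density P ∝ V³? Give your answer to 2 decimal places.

1.78

Speed ratio: V_B/V_A = (z_B/z_A)^α = (470.0/210.0)^0.238 = (2.2381)^0.238 = 1.21135
Power-density ratio: P_B/P_A = (V_B/V_A)³ = (1.21135)³ = 1.77752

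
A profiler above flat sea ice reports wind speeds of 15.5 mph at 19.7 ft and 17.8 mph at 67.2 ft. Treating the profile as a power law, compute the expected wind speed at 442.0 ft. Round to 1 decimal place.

First find α: α = ln(V₂/V₁)/ln(z₂/z₁) = ln(17.8/15.5)/ln(67.2/19.7) = 0.13836/1.22705 = 0.1128
Extrapolate from 67.2 ft to 442.0 ft: V₃ = 17.8 × (442.0/67.2)^0.1128 = 17.8 × 1.2366 = 22.0121 mph

22.0 mph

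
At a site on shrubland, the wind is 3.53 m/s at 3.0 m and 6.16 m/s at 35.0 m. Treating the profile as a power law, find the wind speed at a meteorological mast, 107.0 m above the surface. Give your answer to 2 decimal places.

7.94 m/s

First find α: α = ln(V₂/V₁)/ln(z₂/z₁) = ln(6.16/3.53)/ln(35.0/3.0) = 0.55678/2.45674 = 0.2266
Extrapolate from 35.0 m to 107.0 m: V₃ = 6.16 × (107.0/35.0)^0.2266 = 6.16 × 1.2882 = 7.9354 m/s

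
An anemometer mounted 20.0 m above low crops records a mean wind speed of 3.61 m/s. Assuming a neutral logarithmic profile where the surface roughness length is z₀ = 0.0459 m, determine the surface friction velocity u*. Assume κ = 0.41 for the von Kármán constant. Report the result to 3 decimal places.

u* ≈ 0.244 m/s

Log law: V(z) = (u*/κ) · ln(z/z₀) ⇒ u* = κ · V / ln(z/z₀)
u* = 0.41 × 3.61 / ln(20.0/0.0459) = 0.41 × 3.61 / 6.0770
   = 1.4801 / 6.0770 = 0.2436 m/s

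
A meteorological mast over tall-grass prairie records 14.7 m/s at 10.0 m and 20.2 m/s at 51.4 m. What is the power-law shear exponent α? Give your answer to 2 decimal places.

α ≈ 0.19

Power law: V₂/V₁ = (z₂/z₁)^α ⇒ α = ln(V₂/V₁) / ln(z₂/z₁)
α = ln(20.2/14.7) / ln(51.4/10.0) = ln(1.3741) / ln(5.1400)
  = 0.31784 / 1.63705 = 0.19415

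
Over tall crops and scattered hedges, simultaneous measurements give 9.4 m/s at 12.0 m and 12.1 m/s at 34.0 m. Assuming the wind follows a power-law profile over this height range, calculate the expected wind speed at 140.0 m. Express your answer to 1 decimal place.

First find α: α = ln(V₂/V₁)/ln(z₂/z₁) = ln(12.1/9.4)/ln(34.0/12.0) = 0.25250/1.04145 = 0.2424
Extrapolate from 34.0 m to 140.0 m: V₃ = 12.1 × (140.0/34.0)^0.2424 = 12.1 × 1.4094 = 17.0531 m/s

17.1 m/s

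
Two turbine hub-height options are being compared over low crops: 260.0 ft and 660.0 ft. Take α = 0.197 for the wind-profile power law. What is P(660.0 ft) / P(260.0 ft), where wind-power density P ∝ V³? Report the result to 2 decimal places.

1.73

Speed ratio: V_B/V_A = (z_B/z_A)^α = (660.0/260.0)^0.197 = (2.5385)^0.197 = 1.20144
Power-density ratio: P_B/P_A = (V_B/V_A)³ = (1.20144)³ = 1.73421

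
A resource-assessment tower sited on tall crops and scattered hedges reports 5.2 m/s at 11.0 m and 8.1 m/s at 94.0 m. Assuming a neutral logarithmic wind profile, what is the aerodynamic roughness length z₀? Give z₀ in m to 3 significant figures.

Log law: V(z) ∝ ln(z/z₀). With r = V₁/V₂ = 5.2/8.1 = 0.64198,
r · ln(z₂/z₀) = ln(z₁/z₀) ⇒ ln z₀ = (ln z₁ − r·ln z₂)/(1 − r)
ln z₀ = (2.39790 − 0.64198×4.54329) / 0.35802 = -1.4490
z₀ = exp(-1.4490) = 0.2348 m

z₀ ≈ 0.235 m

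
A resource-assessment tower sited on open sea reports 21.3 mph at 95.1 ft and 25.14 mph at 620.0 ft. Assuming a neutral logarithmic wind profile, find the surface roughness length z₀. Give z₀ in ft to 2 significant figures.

Log law: V(z) ∝ ln(z/z₀). With r = V₁/V₂ = 21.3/25.14 = 0.84726,
r · ln(z₂/z₀) = ln(z₁/z₀) ⇒ ln z₀ = (ln z₁ − r·ln z₂)/(1 − r)
ln z₀ = (4.55493 − 0.84726×6.42972) / 0.15274 = -5.8443
z₀ = exp(-5.8443) = 0.002896 ft

z₀ ≈ 0.0029 ft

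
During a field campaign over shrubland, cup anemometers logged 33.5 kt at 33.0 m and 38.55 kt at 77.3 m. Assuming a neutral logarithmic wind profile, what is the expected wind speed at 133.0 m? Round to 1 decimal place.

Log law: V ∝ ln(z/z₀). From the pair, with r = V₁/V₂ = 0.86900,
ln z₀ = (ln z₁ − r·ln z₂)/(1 − r) = (3.4965 − 0.86900×4.3477)/0.13100 = -2.1500 → z₀ = 0.1165 m
V₃ = V₁ · ln(z₃/z₀)/ln(z₁/z₀) = 33.5 × 7.0403/5.6465 = 41.7695 kt

41.8 kt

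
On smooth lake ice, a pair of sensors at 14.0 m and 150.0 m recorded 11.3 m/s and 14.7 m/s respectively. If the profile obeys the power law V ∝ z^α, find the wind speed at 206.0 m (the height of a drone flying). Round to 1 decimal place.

First find α: α = ln(V₂/V₁)/ln(z₂/z₁) = ln(14.7/11.3)/ln(150.0/14.0) = 0.26304/2.37158 = 0.1109
Extrapolate from 150.0 m to 206.0 m: V₃ = 14.7 × (206.0/150.0)^0.1109 = 14.7 × 1.0358 = 15.2265 m/s

15.2 m/s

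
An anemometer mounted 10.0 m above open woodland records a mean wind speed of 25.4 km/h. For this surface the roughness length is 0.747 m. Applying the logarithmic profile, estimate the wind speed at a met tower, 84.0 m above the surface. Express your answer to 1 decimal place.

46.2 km/h

Log law: V(z) ∝ ln(z/z₀), so V₂/V₁ = ln(z₂/z₀) / ln(z₁/z₀).
ln(84.0/0.747) = 4.7225, ln(10.0/0.747) = 2.5943
V₂ = 25.4 × 4.7225/2.5943 = 25.4 × 1.8204 = 46.2371 km/h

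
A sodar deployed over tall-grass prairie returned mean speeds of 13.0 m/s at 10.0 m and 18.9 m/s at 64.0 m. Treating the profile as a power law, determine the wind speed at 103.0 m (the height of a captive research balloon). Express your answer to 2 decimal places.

First find α: α = ln(V₂/V₁)/ln(z₂/z₁) = ln(18.9/13.0)/ln(64.0/10.0) = 0.37421/1.85630 = 0.2016
Extrapolate from 64.0 m to 103.0 m: V₃ = 18.9 × (103.0/64.0)^0.2016 = 18.9 × 1.1007 = 20.8028 m/s

20.80 m/s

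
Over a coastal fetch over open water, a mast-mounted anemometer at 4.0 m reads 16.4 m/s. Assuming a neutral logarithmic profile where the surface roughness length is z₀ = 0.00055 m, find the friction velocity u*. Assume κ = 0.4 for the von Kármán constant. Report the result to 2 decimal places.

u* ≈ 0.74 m/s

Log law: V(z) = (u*/κ) · ln(z/z₀) ⇒ u* = κ · V / ln(z/z₀)
u* = 0.4 × 16.4 / ln(4.0/0.00055) = 0.4 × 16.4 / 8.8919
   = 6.5600 / 8.8919 = 0.7378 m/s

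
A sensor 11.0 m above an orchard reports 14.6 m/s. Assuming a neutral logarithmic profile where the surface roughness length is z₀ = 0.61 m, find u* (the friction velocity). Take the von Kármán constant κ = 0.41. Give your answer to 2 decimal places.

u* ≈ 2.07 m/s

Log law: V(z) = (u*/κ) · ln(z/z₀) ⇒ u* = κ · V / ln(z/z₀)
u* = 0.41 × 14.6 / ln(11.0/0.61) = 0.41 × 14.6 / 2.8922
   = 5.9860 / 2.8922 = 2.0697 m/s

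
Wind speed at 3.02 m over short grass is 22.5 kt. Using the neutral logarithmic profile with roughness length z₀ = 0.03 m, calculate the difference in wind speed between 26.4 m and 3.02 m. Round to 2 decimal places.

10.58 kt

Log law: V₂ = V₁ · ln(z₂/z₀)/ln(z₁/z₀) = 22.5 × 6.7799/4.6118 = 33.0777 kt
ΔV = 33.0777 − 22.5 = 10.5777 kt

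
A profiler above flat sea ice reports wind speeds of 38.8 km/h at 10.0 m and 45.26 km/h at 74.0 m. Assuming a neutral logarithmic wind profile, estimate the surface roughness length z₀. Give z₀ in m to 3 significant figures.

Log law: V(z) ∝ ln(z/z₀). With r = V₁/V₂ = 38.8/45.26 = 0.85727,
r · ln(z₂/z₀) = ln(z₁/z₀) ⇒ ln z₀ = (ln z₁ − r·ln z₂)/(1 − r)
ln z₀ = (2.30259 − 0.85727×4.30407) / 0.14273 = -9.7187
z₀ = exp(-9.7187) = 0.00006015 m

z₀ ≈ 0.0000601 m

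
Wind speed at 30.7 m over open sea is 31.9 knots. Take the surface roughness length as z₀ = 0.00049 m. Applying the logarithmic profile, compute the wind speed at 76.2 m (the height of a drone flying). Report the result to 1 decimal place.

Log law: V(z) ∝ ln(z/z₀), so V₂/V₁ = ln(z₂/z₀) / ln(z₁/z₀).
ln(76.2/0.00049) = 11.9545, ln(30.7/0.00049) = 11.0454
V₂ = 31.9 × 11.9545/11.0454 = 31.9 × 1.0823 = 34.5256 knots

34.5 knots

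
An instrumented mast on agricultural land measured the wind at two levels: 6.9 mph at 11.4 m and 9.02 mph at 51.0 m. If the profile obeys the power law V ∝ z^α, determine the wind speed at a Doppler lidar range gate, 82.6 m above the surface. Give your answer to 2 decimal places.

9.83 mph

First find α: α = ln(V₂/V₁)/ln(z₂/z₁) = ln(9.02/6.9)/ln(51.0/11.4) = 0.26792/1.49821 = 0.1788
Extrapolate from 51.0 m to 82.6 m: V₃ = 9.02 × (82.6/51.0)^0.1788 = 9.02 × 1.0901 = 9.8323 mph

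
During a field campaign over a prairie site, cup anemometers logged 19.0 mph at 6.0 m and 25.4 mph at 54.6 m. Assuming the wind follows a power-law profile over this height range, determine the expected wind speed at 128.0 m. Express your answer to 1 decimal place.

28.4 mph

First find α: α = ln(V₂/V₁)/ln(z₂/z₁) = ln(25.4/19.0)/ln(54.6/6.0) = 0.29031/2.20827 = 0.1315
Extrapolate from 54.6 m to 128.0 m: V₃ = 25.4 × (128.0/54.6)^0.1315 = 25.4 × 1.1185 = 28.4104 mph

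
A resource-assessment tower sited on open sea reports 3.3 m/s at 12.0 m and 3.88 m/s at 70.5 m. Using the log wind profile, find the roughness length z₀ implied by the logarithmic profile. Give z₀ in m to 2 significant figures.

Log law: V(z) ∝ ln(z/z₀). With r = V₁/V₂ = 3.3/3.88 = 0.85052,
r · ln(z₂/z₀) = ln(z₁/z₀) ⇒ ln z₀ = (ln z₁ − r·ln z₂)/(1 − r)
ln z₀ = (2.48491 − 0.85052×4.25561) / 0.14948 = -7.5898
z₀ = exp(-7.5898) = 0.0005056 m

z₀ ≈ 0.00051 m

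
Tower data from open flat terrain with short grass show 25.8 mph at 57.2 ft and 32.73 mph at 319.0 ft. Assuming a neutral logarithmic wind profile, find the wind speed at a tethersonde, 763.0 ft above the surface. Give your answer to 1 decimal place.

36.2 mph

Log law: V ∝ ln(z/z₀). From the pair, with r = V₁/V₂ = 0.78827,
ln z₀ = (ln z₁ − r·ln z₂)/(1 − r) = (4.0466 − 0.78827×5.7652)/0.21173 = -2.3518 → z₀ = 0.09519 ft
V₃ = V₁ · ln(z₃/z₀)/ln(z₁/z₀) = 25.8 × 8.9891/6.3984 = 36.2464 mph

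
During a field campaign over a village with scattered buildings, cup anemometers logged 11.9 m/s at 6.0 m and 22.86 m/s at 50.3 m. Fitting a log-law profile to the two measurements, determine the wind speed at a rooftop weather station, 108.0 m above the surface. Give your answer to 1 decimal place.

26.8 m/s

Log law: V ∝ ln(z/z₀). From the pair, with r = V₁/V₂ = 0.52056,
ln z₀ = (ln z₁ − r·ln z₂)/(1 − r) = (1.7918 − 0.52056×3.9180)/0.47944 = -0.5168 → z₀ = 0.5964 m
V₃ = V₁ · ln(z₃/z₀)/ln(z₁/z₀) = 11.9 × 5.1990/2.3086 = 26.7988 m/s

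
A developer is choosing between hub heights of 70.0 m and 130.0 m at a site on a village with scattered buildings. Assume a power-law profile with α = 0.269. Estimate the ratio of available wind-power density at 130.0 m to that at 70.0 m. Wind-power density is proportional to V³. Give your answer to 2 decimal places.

Speed ratio: V_B/V_A = (z_B/z_A)^α = (130.0/70.0)^0.269 = (1.8571)^0.269 = 1.18119
Power-density ratio: P_B/P_A = (V_B/V_A)³ = (1.18119)³ = 1.64800

1.65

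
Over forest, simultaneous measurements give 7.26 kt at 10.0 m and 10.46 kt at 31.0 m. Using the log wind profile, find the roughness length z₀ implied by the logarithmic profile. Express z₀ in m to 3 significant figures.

Log law: V(z) ∝ ln(z/z₀). With r = V₁/V₂ = 7.26/10.46 = 0.69407,
r · ln(z₂/z₀) = ln(z₁/z₀) ⇒ ln z₀ = (ln z₁ − r·ln z₂)/(1 − r)
ln z₀ = (2.30259 − 0.69407×3.43399) / 0.30593 = -0.2643
z₀ = exp(-0.2643) = 0.7678 m

z₀ ≈ 0.768 m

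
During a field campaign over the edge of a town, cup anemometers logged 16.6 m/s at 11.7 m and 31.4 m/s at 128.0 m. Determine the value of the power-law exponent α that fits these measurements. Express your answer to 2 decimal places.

Power law: V₂/V₁ = (z₂/z₁)^α ⇒ α = ln(V₂/V₁) / ln(z₂/z₁)
α = ln(31.4/16.6) / ln(128.0/11.7) = ln(1.8916) / ln(10.9402)
  = 0.63741 / 2.39244 = 0.26642

α ≈ 0.27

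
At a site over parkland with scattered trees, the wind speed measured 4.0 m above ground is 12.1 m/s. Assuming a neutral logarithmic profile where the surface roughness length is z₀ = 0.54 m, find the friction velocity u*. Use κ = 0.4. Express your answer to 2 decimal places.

u* ≈ 2.42 m/s

Log law: V(z) = (u*/κ) · ln(z/z₀) ⇒ u* = κ · V / ln(z/z₀)
u* = 0.4 × 12.1 / ln(4.0/0.54) = 0.4 × 12.1 / 2.0025
   = 4.8400 / 2.0025 = 2.4170 m/s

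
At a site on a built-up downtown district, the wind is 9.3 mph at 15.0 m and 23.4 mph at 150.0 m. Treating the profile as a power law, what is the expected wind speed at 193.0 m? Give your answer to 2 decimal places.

25.89 mph

First find α: α = ln(V₂/V₁)/ln(z₂/z₁) = ln(23.4/9.3)/ln(150.0/15.0) = 0.92272/2.30259 = 0.4007
Extrapolate from 150.0 m to 193.0 m: V₃ = 23.4 × (193.0/150.0)^0.4007 = 23.4 × 1.1063 = 25.8870 mph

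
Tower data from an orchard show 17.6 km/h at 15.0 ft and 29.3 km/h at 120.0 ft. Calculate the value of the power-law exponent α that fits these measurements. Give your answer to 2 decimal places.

α ≈ 0.25

Power law: V₂/V₁ = (z₂/z₁)^α ⇒ α = ln(V₂/V₁) / ln(z₂/z₁)
α = ln(29.3/17.6) / ln(120.0/15.0) = ln(1.6648) / ln(8.0000)
  = 0.50969 / 2.07944 = 0.24511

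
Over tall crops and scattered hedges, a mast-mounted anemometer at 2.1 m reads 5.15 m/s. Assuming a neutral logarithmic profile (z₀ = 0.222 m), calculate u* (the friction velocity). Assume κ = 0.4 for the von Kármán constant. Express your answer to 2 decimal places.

u* ≈ 0.92 m/s

Log law: V(z) = (u*/κ) · ln(z/z₀) ⇒ u* = κ · V / ln(z/z₀)
u* = 0.4 × 5.15 / ln(2.1/0.222) = 0.4 × 5.15 / 2.2470
   = 2.0600 / 2.2470 = 0.9168 m/s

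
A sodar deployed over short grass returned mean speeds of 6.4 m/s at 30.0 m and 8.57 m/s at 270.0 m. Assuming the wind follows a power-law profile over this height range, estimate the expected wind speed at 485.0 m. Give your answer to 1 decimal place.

9.3 m/s

First find α: α = ln(V₂/V₁)/ln(z₂/z₁) = ln(8.57/6.4)/ln(270.0/30.0) = 0.29197/2.19722 = 0.1329
Extrapolate from 270.0 m to 485.0 m: V₃ = 8.57 × (485.0/270.0)^0.1329 = 8.57 × 1.0809 = 9.2637 m/s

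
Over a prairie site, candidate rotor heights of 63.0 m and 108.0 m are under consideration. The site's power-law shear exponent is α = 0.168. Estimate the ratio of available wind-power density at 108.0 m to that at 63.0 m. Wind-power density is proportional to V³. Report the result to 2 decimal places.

Speed ratio: V_B/V_A = (z_B/z_A)^α = (108.0/63.0)^0.168 = (1.7143)^0.168 = 1.09478
Power-density ratio: P_B/P_A = (V_B/V_A)³ = (1.09478)³ = 1.31213

1.31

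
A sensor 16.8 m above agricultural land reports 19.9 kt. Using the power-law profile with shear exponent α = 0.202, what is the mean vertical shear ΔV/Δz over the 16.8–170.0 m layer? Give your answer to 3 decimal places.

Power law: V₂ = V₁ · (z₂/z₁)^α = 19.9 × (10.1190)^0.202 = 31.7608 kt
ΔV/Δz = (31.7608 − 19.9)/(170.0 − 16.8) = 11.8608/153.2000 = 0.07742 kt/m

0.077 kt/m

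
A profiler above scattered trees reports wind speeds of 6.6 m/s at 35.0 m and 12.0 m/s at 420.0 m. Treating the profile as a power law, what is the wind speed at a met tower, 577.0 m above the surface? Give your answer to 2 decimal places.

12.95 m/s

First find α: α = ln(V₂/V₁)/ln(z₂/z₁) = ln(12.0/6.6)/ln(420.0/35.0) = 0.59784/2.48491 = 0.2406
Extrapolate from 420.0 m to 577.0 m: V₃ = 12.0 × (577.0/420.0)^0.2406 = 12.0 × 1.0794 = 12.9528 m/s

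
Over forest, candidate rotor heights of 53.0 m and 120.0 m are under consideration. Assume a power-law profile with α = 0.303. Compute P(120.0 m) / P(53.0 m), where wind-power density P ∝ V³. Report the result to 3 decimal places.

2.102

Speed ratio: V_B/V_A = (z_B/z_A)^α = (120.0/53.0)^0.303 = (2.2642)^0.303 = 1.28096
Power-density ratio: P_B/P_A = (V_B/V_A)³ = (1.28096)³ = 2.10189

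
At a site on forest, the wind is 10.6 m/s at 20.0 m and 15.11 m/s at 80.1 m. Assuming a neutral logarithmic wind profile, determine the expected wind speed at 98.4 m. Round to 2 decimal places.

Log law: V ∝ ln(z/z₀). From the pair, with r = V₁/V₂ = 0.70152,
ln z₀ = (ln z₁ − r·ln z₂)/(1 − r) = (2.9957 − 0.70152×4.3833)/0.29848 = -0.2655 → z₀ = 0.7669 m
V₃ = V₁ · ln(z₃/z₀)/ln(z₁/z₀) = 10.6 × 4.8545/3.2612 = 15.7788 m/s

15.78 m/s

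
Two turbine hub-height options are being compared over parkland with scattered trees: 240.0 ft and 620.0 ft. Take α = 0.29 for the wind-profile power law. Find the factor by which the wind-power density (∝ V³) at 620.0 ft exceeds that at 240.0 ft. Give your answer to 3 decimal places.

Speed ratio: V_B/V_A = (z_B/z_A)^α = (620.0/240.0)^0.29 = (2.5833)^0.29 = 1.31684
Power-density ratio: P_B/P_A = (V_B/V_A)³ = (1.31684)³ = 2.28348

2.283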